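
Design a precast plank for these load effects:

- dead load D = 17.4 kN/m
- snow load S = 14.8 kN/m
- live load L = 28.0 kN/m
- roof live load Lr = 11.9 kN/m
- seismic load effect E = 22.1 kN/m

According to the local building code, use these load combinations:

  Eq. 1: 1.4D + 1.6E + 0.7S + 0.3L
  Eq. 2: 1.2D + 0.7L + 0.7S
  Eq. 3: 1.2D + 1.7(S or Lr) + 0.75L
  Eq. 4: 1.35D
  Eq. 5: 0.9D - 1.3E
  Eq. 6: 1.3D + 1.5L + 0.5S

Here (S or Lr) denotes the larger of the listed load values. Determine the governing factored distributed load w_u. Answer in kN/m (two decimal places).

78.48 kN/m

(S or Lr) → S = 14.8 kN/m.
Eq. 1: 1.4(17.4) + 1.6(22.1) + 0.7(14.8) + 0.3(28.0) = 24.36 + 35.36 + 10.36 + 8.40 = 78.48
Eq. 2: 1.2(17.4) + 0.7(28.0) + 0.7(14.8) = 20.88 + 19.60 + 10.36 = 50.84
Eq. 3: 1.2(17.4) + 1.7(14.8) + 0.75(28.0) = 20.88 + 25.16 + 21.00 = 67.04
Eq. 4: 1.35(17.4) = 23.49
Eq. 5: 0.9(17.4) - 1.3(22.1) = 15.66 - 28.73 = -13.07
Eq. 6: 1.3(17.4) + 1.5(28.0) + 0.5(14.8) = 22.62 + 42.00 + 7.40 = 72.02
Maximum is from combination 1.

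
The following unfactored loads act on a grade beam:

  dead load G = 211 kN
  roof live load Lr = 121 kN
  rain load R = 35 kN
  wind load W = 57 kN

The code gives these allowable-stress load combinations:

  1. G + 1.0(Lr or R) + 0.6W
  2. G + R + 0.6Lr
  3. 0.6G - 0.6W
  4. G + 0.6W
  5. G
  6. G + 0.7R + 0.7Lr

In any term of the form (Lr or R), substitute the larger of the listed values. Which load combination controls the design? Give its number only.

(Lr or R) → Lr = 121 kN.
1. 1.0(211) + 1.0(121) + 0.6(57) = 211.00 + 121.00 + 34.20 = 366.20
2. 1.0(211) + 1.0(35) + 0.6(121) = 211.00 + 35.00 + 72.60 = 318.60
3. 0.6(211) - 0.6(57) = 126.60 - 34.20 = 92.40
4. 1.0(211) + 0.6(57) = 211.00 + 34.20 = 245.20
5. 1.0(211) = 211.00
6. 1.0(211) + 0.7(35) + 0.7(121) = 211.00 + 24.50 + 84.70 = 320.20
The largest value is 366.20 kN from combination 1.

Combination 1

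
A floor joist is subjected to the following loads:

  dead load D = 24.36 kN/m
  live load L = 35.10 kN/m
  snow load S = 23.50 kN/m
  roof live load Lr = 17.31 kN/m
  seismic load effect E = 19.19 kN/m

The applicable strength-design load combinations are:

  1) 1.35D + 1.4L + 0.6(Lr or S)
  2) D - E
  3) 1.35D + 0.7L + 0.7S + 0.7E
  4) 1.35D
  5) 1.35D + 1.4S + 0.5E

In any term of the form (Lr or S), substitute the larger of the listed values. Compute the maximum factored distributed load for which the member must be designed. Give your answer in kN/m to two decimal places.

(Lr or S) → S = 23.50 kN/m.
1) 1.35(24.36) + 1.4(35.10) + 0.6(23.50) = 32.89 + 49.14 + 14.10 = 96.13
2) 1.0(24.36) - 1.0(19.19) = 24.36 - 19.19 = 5.17
3) 1.35(24.36) + 0.7(35.10) + 0.7(23.50) + 0.7(19.19) = 32.89 + 24.57 + 16.45 + 13.43 = 87.34
4) 1.35(24.36) = 32.89
5) 1.35(24.36) + 1.4(23.50) + 0.5(19.19) = 75.38
The controlling combination is 1, giving 96.13 kN/m.

96.13 kN/m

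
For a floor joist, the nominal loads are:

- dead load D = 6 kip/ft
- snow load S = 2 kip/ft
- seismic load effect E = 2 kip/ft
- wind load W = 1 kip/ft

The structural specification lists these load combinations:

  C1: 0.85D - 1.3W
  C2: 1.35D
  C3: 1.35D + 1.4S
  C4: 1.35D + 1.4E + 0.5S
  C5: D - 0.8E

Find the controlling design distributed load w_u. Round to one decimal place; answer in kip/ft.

11.9 kip/ft

C1: 0.85(6) - 1.3(1) = 5.1 - 1.3 = 3.8
C2: 1.35(6) = 8.1
C3: 1.35(6) + 1.4(2) = 8.1 + 2.8 = 10.9
C4: 1.35(6) + 1.4(2) + 0.5(2) = 8.1 + 2.8 + 1.0 = 11.9
C5: 1.0(6) - 0.8(2) = 6.0 - 1.6 = 4.4
Combination 4 governs: w_u = 11.9 kip/ft.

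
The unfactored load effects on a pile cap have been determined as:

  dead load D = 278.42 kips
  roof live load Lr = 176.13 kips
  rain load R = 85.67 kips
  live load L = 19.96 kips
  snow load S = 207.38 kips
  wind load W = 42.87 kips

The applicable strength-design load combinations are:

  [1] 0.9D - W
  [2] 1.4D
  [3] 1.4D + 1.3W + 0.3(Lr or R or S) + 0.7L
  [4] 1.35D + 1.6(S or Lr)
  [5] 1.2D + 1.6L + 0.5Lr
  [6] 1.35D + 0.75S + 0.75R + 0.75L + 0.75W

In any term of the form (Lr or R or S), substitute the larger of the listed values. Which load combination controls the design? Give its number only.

Combination 4

(Lr or R or S) → S = 207.38 kips; (S or Lr) → S = 207.38 kips.
[1] 0.9(278.42) - 1.0(42.87) = 207.71
[2] 1.4(278.42) = 389.79
[3] 1.4(278.42) + 1.3(42.87) + 0.3(207.38) + 0.7(19.96) = 521.71
[4] 1.35(278.42) + 1.6(207.38) = 707.68
[5] 1.2(278.42) + 1.6(19.96) + 0.5(176.13) = 454.11
[6] 1.35(278.42) + 0.75(207.38) + 0.75(85.67) + 0.75(19.96) + 0.75(42.87) = 642.78
The largest value is 707.68 kips from combination 4.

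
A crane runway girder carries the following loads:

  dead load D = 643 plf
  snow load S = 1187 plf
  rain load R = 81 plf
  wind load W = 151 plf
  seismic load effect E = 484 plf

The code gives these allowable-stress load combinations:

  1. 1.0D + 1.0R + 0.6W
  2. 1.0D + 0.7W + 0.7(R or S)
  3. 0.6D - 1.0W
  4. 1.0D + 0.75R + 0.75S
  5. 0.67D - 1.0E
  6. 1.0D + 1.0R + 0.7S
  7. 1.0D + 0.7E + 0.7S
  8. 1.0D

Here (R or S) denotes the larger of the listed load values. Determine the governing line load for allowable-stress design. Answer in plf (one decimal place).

(R or S) → S = 1187 plf.
1. 1.0(643) + 1.0(81) + 0.6(151) = 643.0 + 81.0 + 90.6 = 814.6
2. 1.0(643) + 0.7(151) + 0.7(1187) = 643.0 + 105.7 + 830.9 = 1579.6
3. 0.6(643) - 1.0(151) = 385.8 - 151.0 = 234.8
4. 1.0(643) + 0.75(81) + 0.75(1187) = 1594.0
5. 0.67(643) - 1.0(484) = 430.8 - 484.0 = -53.2
6. 1.0(643) + 1.0(81) + 0.7(1187) = 643.0 + 81.0 + 830.9 = 1554.9
7. 1.0(643) + 0.7(484) + 0.7(1187) = 643.0 + 338.8 + 830.9 = 1812.7
8. 1.0(643) = 643.0
Maximum is from combination 7.

1812.7 plf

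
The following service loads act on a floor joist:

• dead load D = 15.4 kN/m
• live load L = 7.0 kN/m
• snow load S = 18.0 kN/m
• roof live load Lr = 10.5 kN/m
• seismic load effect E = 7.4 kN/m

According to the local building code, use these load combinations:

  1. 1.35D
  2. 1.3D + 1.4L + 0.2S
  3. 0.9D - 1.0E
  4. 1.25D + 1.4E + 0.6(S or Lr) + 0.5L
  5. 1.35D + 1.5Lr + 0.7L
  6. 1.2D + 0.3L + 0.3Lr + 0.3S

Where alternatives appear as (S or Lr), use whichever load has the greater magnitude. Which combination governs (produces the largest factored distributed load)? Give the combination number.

(S or Lr) → S = 18.0 kN/m.
1. 1.35(15.4) = 20.79
2. 1.3(15.4) + 1.4(7.0) + 0.2(18.0) = 33.42
3. 0.9(15.4) - 1.0(7.4) = 6.46
4. 1.25(15.4) + 1.4(7.4) + 0.6(18.0) + 0.5(7.0) = 43.91
5. 1.35(15.4) + 1.5(10.5) + 0.7(7.0) = 41.44
6. 1.2(15.4) + 0.3(7.0) + 0.3(10.5) + 0.3(18.0) = 29.13
The largest value is 43.91 kN/m from combination 4.

Combination 4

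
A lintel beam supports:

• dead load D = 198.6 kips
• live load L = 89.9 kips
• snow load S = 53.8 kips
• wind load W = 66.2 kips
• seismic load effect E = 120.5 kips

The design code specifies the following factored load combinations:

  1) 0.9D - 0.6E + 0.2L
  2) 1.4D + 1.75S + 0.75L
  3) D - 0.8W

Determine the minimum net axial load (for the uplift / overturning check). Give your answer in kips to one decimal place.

124.4 kips

1) 0.9(198.6) - 0.6(120.5) + 0.2(89.9) = 178.7 - 72.3 + 18.0 = 124.4
2) 1.4(198.6) + 1.75(53.8) + 0.75(89.9) = 278.0 + 94.2 + 67.4 = 439.6
3) 1.0(198.6) - 0.8(66.2) = 198.6 - 53.0 = 145.6
Combination 1 gives the minimum: 124.4 kips.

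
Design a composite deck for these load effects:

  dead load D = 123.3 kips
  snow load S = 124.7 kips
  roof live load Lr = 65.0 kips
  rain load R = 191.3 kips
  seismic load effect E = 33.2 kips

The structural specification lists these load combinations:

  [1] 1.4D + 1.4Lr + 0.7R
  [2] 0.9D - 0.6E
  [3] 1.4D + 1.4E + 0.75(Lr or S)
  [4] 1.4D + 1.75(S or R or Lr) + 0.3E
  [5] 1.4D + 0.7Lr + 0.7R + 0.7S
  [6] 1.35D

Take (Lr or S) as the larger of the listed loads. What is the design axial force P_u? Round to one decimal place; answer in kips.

(Lr or S) → S = 124.7 kips; (S or R or Lr) → R = 191.3 kips.
[1] 1.4(123.3) + 1.4(65.0) + 0.7(191.3) = 397.5
[2] 0.9(123.3) - 0.6(33.2) = 91.1
[3] 1.4(123.3) + 1.4(33.2) + 0.75(124.7) = 312.6
[4] 1.4(123.3) + 1.75(191.3) + 0.3(33.2) = 517.4
[5] 1.4(123.3) + 0.7(65.0) + 0.7(191.3) + 0.7(124.7) = 439.3
[6] 1.35(123.3) = 166.5
The controlling combination is 4, giving 517.4 kips.

517.4 kips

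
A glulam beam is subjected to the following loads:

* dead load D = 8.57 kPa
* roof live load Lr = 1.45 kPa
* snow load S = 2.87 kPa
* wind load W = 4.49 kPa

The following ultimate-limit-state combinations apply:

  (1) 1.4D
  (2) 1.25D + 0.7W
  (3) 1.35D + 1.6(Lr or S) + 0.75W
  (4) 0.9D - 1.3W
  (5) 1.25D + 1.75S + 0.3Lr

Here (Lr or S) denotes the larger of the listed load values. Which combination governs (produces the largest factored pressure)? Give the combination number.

Combination 3

(Lr or S) → S = 2.87 kPa.
(1) 1.4(8.57) = 12.00
(2) 1.25(8.57) + 0.7(4.49) = 13.86
(3) 1.35(8.57) + 1.6(2.87) + 0.75(4.49) = 11.57 + 4.59 + 3.37 = 19.53
(4) 0.9(8.57) - 1.3(4.49) = 1.88
(5) 1.25(8.57) + 1.75(2.87) + 0.3(1.45) = 10.71 + 5.02 + 0.44 = 16.17
The largest value is 19.53 kPa from combination 3.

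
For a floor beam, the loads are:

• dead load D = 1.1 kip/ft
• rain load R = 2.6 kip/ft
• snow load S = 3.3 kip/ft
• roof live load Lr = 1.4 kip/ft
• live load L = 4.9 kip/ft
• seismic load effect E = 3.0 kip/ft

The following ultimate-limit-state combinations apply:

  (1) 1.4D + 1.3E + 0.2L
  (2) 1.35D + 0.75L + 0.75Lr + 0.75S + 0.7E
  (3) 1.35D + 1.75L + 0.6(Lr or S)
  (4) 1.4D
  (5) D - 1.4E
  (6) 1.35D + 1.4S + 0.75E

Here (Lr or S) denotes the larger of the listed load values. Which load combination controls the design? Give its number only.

Combination 3

(Lr or S) → S = 3.3 kip/ft.
(1) 1.4(1.1) + 1.3(3.0) + 0.2(4.9) = 1.54 + 3.90 + 0.98 = 6.42
(2) 1.35(1.1) + 0.75(4.9) + 0.75(1.4) + 0.75(3.3) + 0.7(3.0) = 10.79
(3) 1.35(1.1) + 1.75(4.9) + 0.6(3.3) = 12.04
(4) 1.4(1.1) = 1.54
(5) 1.0(1.1) - 1.4(3.0) = 1.10 - 4.20 = -3.10
(6) 1.35(1.1) + 1.4(3.3) + 0.75(3.0) = 1.49 + 4.62 + 2.25 = 8.36
The largest value is 12.04 kip/ft from combination 3.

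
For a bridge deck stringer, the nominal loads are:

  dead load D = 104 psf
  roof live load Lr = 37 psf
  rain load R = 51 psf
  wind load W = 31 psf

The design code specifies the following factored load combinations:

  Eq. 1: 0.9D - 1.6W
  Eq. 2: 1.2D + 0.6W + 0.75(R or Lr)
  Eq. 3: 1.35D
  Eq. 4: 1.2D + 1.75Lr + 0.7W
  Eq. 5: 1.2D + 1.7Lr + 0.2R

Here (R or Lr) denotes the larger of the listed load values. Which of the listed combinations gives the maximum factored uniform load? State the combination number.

(R or Lr) → R = 51 psf.
Eq. 1: 0.9(104) - 1.6(31) = 93.6 - 49.6 = 44.0
Eq. 2: 1.2(104) + 0.6(31) + 0.75(51) = 124.8 + 18.6 + 38.3 = 181.7
Eq. 3: 1.35(104) = 140.4
Eq. 4: 1.2(104) + 1.75(37) + 0.7(31) = 124.8 + 64.8 + 21.7 = 211.3
Eq. 5: 1.2(104) + 1.7(37) + 0.2(51) = 124.8 + 62.9 + 10.2 = 197.9
The largest value is 211.3 psf from combination 4.

Combination 4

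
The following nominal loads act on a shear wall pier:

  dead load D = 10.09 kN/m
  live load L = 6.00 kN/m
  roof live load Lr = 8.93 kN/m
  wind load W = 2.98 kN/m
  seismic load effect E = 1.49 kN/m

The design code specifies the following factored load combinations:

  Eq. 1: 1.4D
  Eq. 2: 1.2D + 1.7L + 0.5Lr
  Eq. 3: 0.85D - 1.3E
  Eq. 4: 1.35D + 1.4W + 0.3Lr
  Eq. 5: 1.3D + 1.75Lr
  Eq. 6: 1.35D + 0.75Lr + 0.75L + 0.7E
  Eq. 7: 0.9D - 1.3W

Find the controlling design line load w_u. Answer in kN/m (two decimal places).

28.74 kN/m

Eq. 1: 1.4(10.09) = 14.13
Eq. 2: 1.2(10.09) + 1.7(6.00) + 0.5(8.93) = 26.77
Eq. 3: 0.85(10.09) - 1.3(1.49) = 8.58 - 1.94 = 6.64
Eq. 4: 1.35(10.09) + 1.4(2.98) + 0.3(8.93) = 13.62 + 4.17 + 2.68 = 20.47
Eq. 5: 1.3(10.09) + 1.75(8.93) = 28.74
Eq. 6: 1.35(10.09) + 0.75(8.93) + 0.75(6.00) + 0.7(1.49) = 13.62 + 6.70 + 4.50 + 1.04 = 25.86
Eq. 7: 0.9(10.09) - 1.3(2.98) = 9.08 - 3.87 = 5.21
Maximum is from combination 5.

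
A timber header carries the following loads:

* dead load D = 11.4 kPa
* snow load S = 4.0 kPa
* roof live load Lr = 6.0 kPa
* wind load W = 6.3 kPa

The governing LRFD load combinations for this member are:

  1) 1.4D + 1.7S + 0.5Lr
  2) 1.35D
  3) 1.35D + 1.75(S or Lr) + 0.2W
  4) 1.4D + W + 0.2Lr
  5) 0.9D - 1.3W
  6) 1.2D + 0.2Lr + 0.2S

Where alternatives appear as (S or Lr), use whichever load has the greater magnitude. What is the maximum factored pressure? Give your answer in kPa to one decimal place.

(S or Lr) → Lr = 6.0 kPa.
1) 1.4(11.4) + 1.7(4.0) + 0.5(6.0) = 25.8
2) 1.35(11.4) = 15.4
3) 1.35(11.4) + 1.75(6.0) + 0.2(6.3) = 27.2
4) 1.4(11.4) + 1.0(6.3) + 0.2(6.0) = 23.5
5) 0.9(11.4) - 1.3(6.3) = 2.1
6) 1.2(11.4) + 0.2(6.0) + 0.2(4.0) = 15.7
The controlling combination is 3, giving 27.2 kPa.

27.2 kPa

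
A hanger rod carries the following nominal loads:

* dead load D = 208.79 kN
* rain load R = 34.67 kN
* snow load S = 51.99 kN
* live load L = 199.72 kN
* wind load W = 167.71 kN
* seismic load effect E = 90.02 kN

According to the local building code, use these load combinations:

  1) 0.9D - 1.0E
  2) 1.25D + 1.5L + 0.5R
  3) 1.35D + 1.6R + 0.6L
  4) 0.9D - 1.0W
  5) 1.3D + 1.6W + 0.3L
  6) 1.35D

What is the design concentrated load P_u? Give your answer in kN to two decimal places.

1) 0.9(208.79) - 1.0(90.02) = 187.91 - 90.02 = 97.89
2) 1.25(208.79) + 1.5(199.72) + 0.5(34.67) = 577.90
3) 1.35(208.79) + 1.6(34.67) + 0.6(199.72) = 281.87 + 55.47 + 119.83 = 457.17
4) 0.9(208.79) - 1.0(167.71) = 187.91 - 167.71 = 20.20
5) 1.3(208.79) + 1.6(167.71) + 0.3(199.72) = 599.68
6) 1.35(208.79) = 281.87
Combination 5 governs: P_u = 599.68 kN.

599.68 kN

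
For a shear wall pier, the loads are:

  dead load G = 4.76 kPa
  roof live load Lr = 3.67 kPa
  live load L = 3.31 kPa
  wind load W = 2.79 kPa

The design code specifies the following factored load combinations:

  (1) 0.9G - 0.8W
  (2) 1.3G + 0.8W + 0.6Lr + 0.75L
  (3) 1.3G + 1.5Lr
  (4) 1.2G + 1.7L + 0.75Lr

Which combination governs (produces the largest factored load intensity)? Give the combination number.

Combination 4

(1) 0.9(4.76) - 0.8(2.79) = 4.28 - 2.23 = 2.05
(2) 1.3(4.76) + 0.8(2.79) + 0.6(3.67) + 0.75(3.31) = 6.19 + 2.23 + 2.20 + 2.48 = 13.10
(3) 1.3(4.76) + 1.5(3.67) = 11.69
(4) 1.2(4.76) + 1.7(3.31) + 0.75(3.67) = 5.71 + 5.63 + 2.75 = 14.09
The largest value is 14.09 kPa from combination 4.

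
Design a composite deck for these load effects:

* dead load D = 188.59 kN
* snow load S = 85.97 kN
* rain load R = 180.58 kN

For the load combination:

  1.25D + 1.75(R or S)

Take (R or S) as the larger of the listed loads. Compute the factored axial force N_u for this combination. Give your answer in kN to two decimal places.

551.75 kN

(R or S) → R = 180.58 kN.
1.25(188.59) + 1.75(180.58) = 551.75
N_u = 551.75 kN.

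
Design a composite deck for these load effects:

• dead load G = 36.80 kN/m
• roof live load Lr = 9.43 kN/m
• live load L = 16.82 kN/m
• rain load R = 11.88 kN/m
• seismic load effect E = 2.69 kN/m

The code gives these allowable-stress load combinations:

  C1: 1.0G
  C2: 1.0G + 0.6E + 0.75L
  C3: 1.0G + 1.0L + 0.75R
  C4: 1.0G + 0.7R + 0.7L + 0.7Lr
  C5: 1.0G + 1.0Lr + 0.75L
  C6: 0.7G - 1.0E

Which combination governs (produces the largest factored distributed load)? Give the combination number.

Combination 4

C1: 1.0(36.80) = 36.80
C2: 1.0(36.80) + 0.6(2.69) + 0.75(16.82) = 51.03
C3: 1.0(36.80) + 1.0(16.82) + 0.75(11.88) = 62.53
C4: 1.0(36.80) + 0.7(11.88) + 0.7(16.82) + 0.7(9.43) = 63.49
C5: 1.0(36.80) + 1.0(9.43) + 0.75(16.82) = 58.85
C6: 0.7(36.80) - 1.0(2.69) = 23.07
The largest value is 63.49 kN/m from combination 4.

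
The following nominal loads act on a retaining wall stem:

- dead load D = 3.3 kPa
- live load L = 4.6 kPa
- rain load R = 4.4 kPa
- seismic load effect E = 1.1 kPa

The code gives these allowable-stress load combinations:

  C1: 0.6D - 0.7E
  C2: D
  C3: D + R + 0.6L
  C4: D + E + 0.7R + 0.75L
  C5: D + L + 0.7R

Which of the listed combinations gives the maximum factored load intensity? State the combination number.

Combination 5

C1: 0.6(3.3) - 0.7(1.1) = 1.98 - 0.77 = 1.21
C2: 1.0(3.3) = 3.30
C3: 1.0(3.3) + 1.0(4.4) + 0.6(4.6) = 3.30 + 4.40 + 2.76 = 10.46
C4: 1.0(3.3) + 1.0(1.1) + 0.7(4.4) + 0.75(4.6) = 3.30 + 1.10 + 3.08 + 3.45 = 10.93
C5: 1.0(3.3) + 1.0(4.6) + 0.7(4.4) = 3.30 + 4.60 + 3.08 = 10.98
The largest value is 10.98 kPa from combination 5.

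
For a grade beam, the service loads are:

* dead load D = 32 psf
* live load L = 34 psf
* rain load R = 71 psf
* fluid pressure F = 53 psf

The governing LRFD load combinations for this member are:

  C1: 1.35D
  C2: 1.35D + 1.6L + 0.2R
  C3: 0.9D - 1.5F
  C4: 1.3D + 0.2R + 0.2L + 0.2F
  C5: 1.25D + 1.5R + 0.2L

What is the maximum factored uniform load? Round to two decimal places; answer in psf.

153.30 psf

C1: 1.35(32) = 43.20
C2: 1.35(32) + 1.6(34) + 0.2(71) = 43.20 + 54.40 + 14.20 = 111.80
C3: 0.9(32) - 1.5(53) = 28.80 - 79.50 = -50.70
C4: 1.3(32) + 0.2(71) + 0.2(34) + 0.2(53) = 41.60 + 14.20 + 6.80 + 10.60 = 73.20
C5: 1.25(32) + 1.5(71) + 0.2(34) = 40.00 + 106.50 + 6.80 = 153.30
The controlling combination is 5, giving 153.30 psf.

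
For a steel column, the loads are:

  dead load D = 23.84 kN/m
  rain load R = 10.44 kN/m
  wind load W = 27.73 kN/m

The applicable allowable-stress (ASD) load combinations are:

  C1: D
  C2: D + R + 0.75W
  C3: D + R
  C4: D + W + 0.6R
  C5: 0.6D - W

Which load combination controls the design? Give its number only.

Combination 4

C1: 1.0(23.84) = 23.84
C2: 1.0(23.84) + 1.0(10.44) + 0.75(27.73) = 55.08
C3: 1.0(23.84) + 1.0(10.44) = 34.28
C4: 1.0(23.84) + 1.0(27.73) + 0.6(10.44) = 57.83
C5: 0.6(23.84) - 1.0(27.73) = -13.43
The largest value is 57.83 kN/m from combination 4.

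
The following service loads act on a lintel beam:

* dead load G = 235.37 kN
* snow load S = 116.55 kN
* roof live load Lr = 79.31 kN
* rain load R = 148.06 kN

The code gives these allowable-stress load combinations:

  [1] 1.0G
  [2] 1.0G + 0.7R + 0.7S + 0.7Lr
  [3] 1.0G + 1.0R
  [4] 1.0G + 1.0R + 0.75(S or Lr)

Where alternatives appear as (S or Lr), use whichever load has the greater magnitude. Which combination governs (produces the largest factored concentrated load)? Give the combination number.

(S or Lr) → S = 116.55 kN.
[1] 1.0(235.37) = 235.37
[2] 1.0(235.37) + 0.7(148.06) + 0.7(116.55) + 0.7(79.31) = 476.11
[3] 1.0(235.37) + 1.0(148.06) = 235.37 + 148.06 = 383.43
[4] 1.0(235.37) + 1.0(148.06) + 0.75(116.55) = 235.37 + 148.06 + 87.41 = 470.84
The largest value is 476.11 kN from combination 2.

Combination 2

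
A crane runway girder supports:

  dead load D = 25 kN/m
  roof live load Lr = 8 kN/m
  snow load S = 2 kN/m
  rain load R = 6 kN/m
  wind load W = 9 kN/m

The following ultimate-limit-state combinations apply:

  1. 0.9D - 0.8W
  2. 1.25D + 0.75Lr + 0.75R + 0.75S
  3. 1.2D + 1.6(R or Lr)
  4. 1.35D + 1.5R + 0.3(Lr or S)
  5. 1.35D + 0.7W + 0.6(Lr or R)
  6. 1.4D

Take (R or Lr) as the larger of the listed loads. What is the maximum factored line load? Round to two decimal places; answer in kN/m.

(R or Lr) → Lr = 8 kN/m; (Lr or S) → Lr = 8 kN/m; (Lr or R) → Lr = 8 kN/m.
1. 0.9(25) - 0.8(9) = 22.50 - 7.20 = 15.30
2. 1.25(25) + 0.75(8) + 0.75(6) + 0.75(2) = 31.25 + 6.00 + 4.50 + 1.50 = 43.25
3. 1.2(25) + 1.6(8) = 30.00 + 12.80 = 42.80
4. 1.35(25) + 1.5(6) + 0.3(8) = 33.75 + 9.00 + 2.40 = 45.15
5. 1.35(25) + 0.7(9) + 0.6(8) = 33.75 + 6.30 + 4.80 = 44.85
6. 1.4(25) = 35.00
Maximum is from combination 4.

45.15 kN/m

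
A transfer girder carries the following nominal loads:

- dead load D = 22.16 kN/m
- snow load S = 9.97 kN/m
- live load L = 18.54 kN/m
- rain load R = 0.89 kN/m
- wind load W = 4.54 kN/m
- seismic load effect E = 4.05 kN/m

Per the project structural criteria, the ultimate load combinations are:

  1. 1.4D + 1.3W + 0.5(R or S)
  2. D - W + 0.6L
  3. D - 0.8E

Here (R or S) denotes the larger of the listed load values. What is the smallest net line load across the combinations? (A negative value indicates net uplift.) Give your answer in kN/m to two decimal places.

18.92 kN/m

(R or S) → S = 9.97 kN/m.
1. 1.4(22.16) + 1.3(4.54) + 0.5(9.97) = 31.02 + 5.90 + 4.99 = 41.91
2. 1.0(22.16) - 1.0(4.54) + 0.6(18.54) = 22.16 - 4.54 + 11.12 = 28.74
3. 1.0(22.16) - 0.8(4.05) = 22.16 - 3.24 = 18.92
Combination 3 gives the minimum: 18.92 kN/m.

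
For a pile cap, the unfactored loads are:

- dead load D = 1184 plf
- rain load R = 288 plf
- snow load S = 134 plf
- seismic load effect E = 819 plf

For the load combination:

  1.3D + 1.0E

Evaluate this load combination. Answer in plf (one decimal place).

2358.2 plf

1.3(1184) + 1.0(819) = 2358.2
w_u = 2358.2 plf.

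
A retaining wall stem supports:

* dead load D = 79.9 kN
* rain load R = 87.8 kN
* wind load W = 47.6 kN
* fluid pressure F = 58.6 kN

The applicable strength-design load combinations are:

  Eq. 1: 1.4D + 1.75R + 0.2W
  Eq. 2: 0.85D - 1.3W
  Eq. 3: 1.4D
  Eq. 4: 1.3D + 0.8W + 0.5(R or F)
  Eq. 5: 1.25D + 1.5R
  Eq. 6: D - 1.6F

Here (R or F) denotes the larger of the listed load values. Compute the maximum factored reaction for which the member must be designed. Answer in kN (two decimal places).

(R or F) → R = 87.8 kN.
Eq. 1: 1.4(79.9) + 1.75(87.8) + 0.2(47.6) = 111.86 + 153.65 + 9.52 = 275.03
Eq. 2: 0.85(79.9) - 1.3(47.6) = 67.92 - 61.88 = 6.04
Eq. 3: 1.4(79.9) = 111.86
Eq. 4: 1.3(79.9) + 0.8(47.6) + 0.5(87.8) = 103.87 + 38.08 + 43.90 = 185.85
Eq. 5: 1.25(79.9) + 1.5(87.8) = 99.88 + 131.70 = 231.58
Eq. 6: 1.0(79.9) - 1.6(58.6) = 79.90 - 93.76 = -13.86
The controlling combination is 1, giving 275.03 kN.

275.03 kN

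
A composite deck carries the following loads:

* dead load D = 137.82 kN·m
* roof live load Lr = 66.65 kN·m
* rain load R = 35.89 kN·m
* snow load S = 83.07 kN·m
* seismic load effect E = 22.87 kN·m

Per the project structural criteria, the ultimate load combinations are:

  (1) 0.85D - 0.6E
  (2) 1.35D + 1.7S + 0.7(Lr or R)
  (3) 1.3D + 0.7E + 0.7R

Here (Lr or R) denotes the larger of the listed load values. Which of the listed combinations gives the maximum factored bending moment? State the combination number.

Combination 2

(Lr or R) → Lr = 66.65 kN·m.
(1) 0.85(137.82) - 0.6(22.87) = 117.15 - 13.72 = 103.43
(2) 1.35(137.82) + 1.7(83.07) + 0.7(66.65) = 373.93
(3) 1.3(137.82) + 0.7(22.87) + 0.7(35.89) = 179.17 + 16.01 + 25.12 = 220.30
The largest value is 373.93 kN·m from combination 2.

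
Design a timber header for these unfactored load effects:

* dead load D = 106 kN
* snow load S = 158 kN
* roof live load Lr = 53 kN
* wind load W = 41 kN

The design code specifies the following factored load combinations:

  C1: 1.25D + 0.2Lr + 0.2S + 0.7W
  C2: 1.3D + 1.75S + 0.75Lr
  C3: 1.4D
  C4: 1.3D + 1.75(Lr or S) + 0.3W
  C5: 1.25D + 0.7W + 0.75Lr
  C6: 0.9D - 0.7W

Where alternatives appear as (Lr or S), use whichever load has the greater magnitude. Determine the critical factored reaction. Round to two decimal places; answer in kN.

(Lr or S) → S = 158 kN.
C1: 1.25(106) + 0.2(53) + 0.2(158) + 0.7(41) = 203.40
C2: 1.3(106) + 1.75(158) + 0.75(53) = 454.05
C3: 1.4(106) = 148.40
C4: 1.3(106) + 1.75(158) + 0.3(41) = 426.60
C5: 1.25(106) + 0.7(41) + 0.75(53) = 200.95
C6: 0.9(106) - 0.7(41) = 66.70
Maximum is from combination 2.

454.05 kN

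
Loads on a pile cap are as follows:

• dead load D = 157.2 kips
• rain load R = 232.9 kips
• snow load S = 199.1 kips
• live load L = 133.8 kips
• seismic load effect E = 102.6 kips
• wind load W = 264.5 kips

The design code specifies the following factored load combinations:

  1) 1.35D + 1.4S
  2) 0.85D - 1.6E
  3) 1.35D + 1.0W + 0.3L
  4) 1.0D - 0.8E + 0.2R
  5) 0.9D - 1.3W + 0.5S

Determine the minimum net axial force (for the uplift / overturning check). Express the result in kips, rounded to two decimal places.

1) 1.35(157.2) + 1.4(199.1) = 212.22 + 278.74 = 490.96
2) 0.85(157.2) - 1.6(102.6) = 133.62 - 164.16 = -30.54
3) 1.35(157.2) + 1.0(264.5) + 0.3(133.8) = 212.22 + 264.50 + 40.14 = 516.86
4) 1.0(157.2) - 0.8(102.6) + 0.2(232.9) = 157.20 - 82.08 + 46.58 = 121.70
5) 0.9(157.2) - 1.3(264.5) + 0.5(199.1) = 141.48 - 343.85 + 99.55 = -102.82
Combination 5 gives the minimum: -102.82 kips.

-102.82 kips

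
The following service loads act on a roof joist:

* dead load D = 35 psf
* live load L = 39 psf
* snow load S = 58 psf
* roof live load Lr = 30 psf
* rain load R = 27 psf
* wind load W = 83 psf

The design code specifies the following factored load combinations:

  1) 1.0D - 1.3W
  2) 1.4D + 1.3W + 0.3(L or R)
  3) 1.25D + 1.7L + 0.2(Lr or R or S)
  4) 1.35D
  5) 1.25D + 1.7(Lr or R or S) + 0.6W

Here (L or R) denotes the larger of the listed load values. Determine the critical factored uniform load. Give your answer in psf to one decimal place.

192.2 psf

(L or R) → L = 39 psf; (Lr or R or S) → S = 58 psf.
1) 1.0(35) - 1.3(83) = -72.9
2) 1.4(35) + 1.3(83) + 0.3(39) = 168.6
3) 1.25(35) + 1.7(39) + 0.2(58) = 121.7
4) 1.35(35) = 47.3
5) 1.25(35) + 1.7(58) + 0.6(83) = 192.2
Combination 5 governs: q_u = 192.2 psf.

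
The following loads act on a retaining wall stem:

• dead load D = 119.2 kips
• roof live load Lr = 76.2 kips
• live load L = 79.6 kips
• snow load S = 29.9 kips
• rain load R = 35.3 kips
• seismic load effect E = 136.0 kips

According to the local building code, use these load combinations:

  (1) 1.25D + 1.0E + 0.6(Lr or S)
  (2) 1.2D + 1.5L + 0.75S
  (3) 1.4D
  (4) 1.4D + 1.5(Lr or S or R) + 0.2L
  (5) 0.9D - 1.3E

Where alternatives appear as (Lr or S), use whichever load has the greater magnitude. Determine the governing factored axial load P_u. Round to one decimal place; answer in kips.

(Lr or S) → Lr = 76.2 kips; (Lr or S or R) → Lr = 76.2 kips.
(1) 1.25(119.2) + 1.0(136.0) + 0.6(76.2) = 149.0 + 136.0 + 45.7 = 330.7
(2) 1.2(119.2) + 1.5(79.6) + 0.75(29.9) = 284.9
(3) 1.4(119.2) = 166.9
(4) 1.4(119.2) + 1.5(76.2) + 0.2(79.6) = 166.9 + 114.3 + 15.9 = 297.1
(5) 0.9(119.2) - 1.3(136.0) = 107.3 - 176.8 = -69.5
Maximum is from combination 1.

330.7 kips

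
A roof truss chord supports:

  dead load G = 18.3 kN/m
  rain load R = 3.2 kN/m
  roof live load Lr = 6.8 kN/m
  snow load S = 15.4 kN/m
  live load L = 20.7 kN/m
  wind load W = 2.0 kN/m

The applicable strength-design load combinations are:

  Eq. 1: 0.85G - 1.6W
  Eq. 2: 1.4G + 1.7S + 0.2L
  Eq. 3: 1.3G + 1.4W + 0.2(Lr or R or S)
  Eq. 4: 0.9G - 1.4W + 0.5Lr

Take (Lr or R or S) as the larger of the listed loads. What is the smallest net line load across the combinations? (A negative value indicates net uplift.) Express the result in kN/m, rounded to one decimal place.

12.4 kN/m

(Lr or R or S) → S = 15.4 kN/m.
Eq. 1: 0.85(18.3) - 1.6(2.0) = 15.6 - 3.2 = 12.4
Eq. 2: 1.4(18.3) + 1.7(15.4) + 0.2(20.7) = 25.6 + 26.2 + 4.1 = 55.9
Eq. 3: 1.3(18.3) + 1.4(2.0) + 0.2(15.4) = 23.8 + 2.8 + 3.1 = 29.7
Eq. 4: 0.9(18.3) - 1.4(2.0) + 0.5(6.8) = 16.5 - 2.8 + 3.4 = 17.1
Combination 1 gives the minimum: 12.4 kN/m.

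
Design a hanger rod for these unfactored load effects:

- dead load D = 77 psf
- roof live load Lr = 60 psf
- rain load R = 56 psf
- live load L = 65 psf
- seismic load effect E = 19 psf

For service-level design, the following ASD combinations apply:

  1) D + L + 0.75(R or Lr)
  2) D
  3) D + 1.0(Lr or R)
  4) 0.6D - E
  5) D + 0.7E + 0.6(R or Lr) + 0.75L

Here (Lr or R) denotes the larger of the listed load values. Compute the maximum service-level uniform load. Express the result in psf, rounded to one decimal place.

187.0 psf

(R or Lr) → Lr = 60 psf; (Lr or R) → Lr = 60 psf.
1) 1.0(77) + 1.0(65) + 0.75(60) = 77.0 + 65.0 + 45.0 = 187.0
2) 1.0(77) = 77.0
3) 1.0(77) + 1.0(60) = 77.0 + 60.0 = 137.0
4) 0.6(77) - 1.0(19) = 46.2 - 19.0 = 27.2
5) 1.0(77) + 0.7(19) + 0.6(60) + 0.75(65) = 77.0 + 13.3 + 36.0 + 48.8 = 175.1
Combination 1 governs: q = 187.0 psf.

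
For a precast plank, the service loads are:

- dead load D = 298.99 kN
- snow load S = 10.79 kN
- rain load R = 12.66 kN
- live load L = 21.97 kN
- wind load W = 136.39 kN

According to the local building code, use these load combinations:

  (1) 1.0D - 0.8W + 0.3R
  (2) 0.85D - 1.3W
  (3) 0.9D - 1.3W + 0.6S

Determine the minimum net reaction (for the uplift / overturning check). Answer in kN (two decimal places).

(1) 1.0(298.99) - 0.8(136.39) + 0.3(12.66) = 298.99 - 109.11 + 3.80 = 193.68
(2) 0.85(298.99) - 1.3(136.39) = 254.14 - 177.31 = 76.83
(3) 0.9(298.99) - 1.3(136.39) + 0.6(10.79) = 98.26
Combination 2 gives the minimum: 76.83 kN.

76.83 kN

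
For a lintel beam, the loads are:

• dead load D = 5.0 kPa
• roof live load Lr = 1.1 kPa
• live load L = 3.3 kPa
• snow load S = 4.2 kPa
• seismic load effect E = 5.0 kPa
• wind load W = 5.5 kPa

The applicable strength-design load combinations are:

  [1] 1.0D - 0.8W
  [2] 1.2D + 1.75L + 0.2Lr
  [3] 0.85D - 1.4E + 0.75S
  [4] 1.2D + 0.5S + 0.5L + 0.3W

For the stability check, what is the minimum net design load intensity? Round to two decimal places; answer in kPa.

[1] 1.0(5.0) - 0.8(5.5) = 0.60
[2] 1.2(5.0) + 1.75(3.3) + 0.2(1.1) = 12.00
[3] 0.85(5.0) - 1.4(5.0) + 0.75(4.2) = 0.40
[4] 1.2(5.0) + 0.5(4.2) + 0.5(3.3) + 0.3(5.5) = 11.40
Combination 3 gives the minimum: 0.40 kPa.

0.40 kPa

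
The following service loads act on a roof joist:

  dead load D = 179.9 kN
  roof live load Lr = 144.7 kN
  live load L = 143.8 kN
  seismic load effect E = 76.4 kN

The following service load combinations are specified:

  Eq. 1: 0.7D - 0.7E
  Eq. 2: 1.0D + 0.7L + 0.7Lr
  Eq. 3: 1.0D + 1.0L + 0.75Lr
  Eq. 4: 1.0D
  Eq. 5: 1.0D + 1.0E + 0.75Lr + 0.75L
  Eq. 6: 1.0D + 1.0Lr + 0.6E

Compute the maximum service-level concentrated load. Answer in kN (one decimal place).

472.7 kN

Eq. 1: 0.7(179.9) - 0.7(76.4) = 72.5
Eq. 2: 1.0(179.9) + 0.7(143.8) + 0.7(144.7) = 179.9 + 100.7 + 101.3 = 381.9
Eq. 3: 1.0(179.9) + 1.0(143.8) + 0.75(144.7) = 179.9 + 143.8 + 108.5 = 432.2
Eq. 4: 1.0(179.9) = 179.9
Eq. 5: 1.0(179.9) + 1.0(76.4) + 0.75(144.7) + 0.75(143.8) = 179.9 + 76.4 + 108.5 + 107.9 = 472.7
Eq. 6: 1.0(179.9) + 1.0(144.7) + 0.6(76.4) = 179.9 + 144.7 + 45.8 = 370.4
Maximum is from combination 5.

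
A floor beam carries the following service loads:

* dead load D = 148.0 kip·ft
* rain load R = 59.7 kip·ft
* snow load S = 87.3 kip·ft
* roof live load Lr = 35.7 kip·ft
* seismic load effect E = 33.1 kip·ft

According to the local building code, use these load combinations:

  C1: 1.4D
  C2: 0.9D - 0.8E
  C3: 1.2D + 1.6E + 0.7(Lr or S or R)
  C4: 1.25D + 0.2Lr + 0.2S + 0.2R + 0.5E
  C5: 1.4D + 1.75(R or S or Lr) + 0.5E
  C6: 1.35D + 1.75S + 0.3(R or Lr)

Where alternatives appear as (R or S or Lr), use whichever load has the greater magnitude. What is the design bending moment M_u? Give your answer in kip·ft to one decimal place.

(Lr or S or R) → S = 87.3 kip·ft; (R or S or Lr) → S = 87.3 kip·ft; (R or Lr) → R = 59.7 kip·ft.
C1: 1.4(148.0) = 207.2
C2: 0.9(148.0) - 0.8(33.1) = 133.2 - 26.5 = 106.7
C3: 1.2(148.0) + 1.6(33.1) + 0.7(87.3) = 177.6 + 53.0 + 61.1 = 291.7
C4: 1.25(148.0) + 0.2(35.7) + 0.2(87.3) + 0.2(59.7) + 0.5(33.1) = 185.0 + 7.1 + 17.5 + 11.9 + 16.6 = 238.1
C5: 1.4(148.0) + 1.75(87.3) + 0.5(33.1) = 376.5
C6: 1.35(148.0) + 1.75(87.3) + 0.3(59.7) = 199.8 + 152.8 + 17.9 = 370.5
The controlling combination is 5, giving 376.5 kip·ft.

376.5 kip·ft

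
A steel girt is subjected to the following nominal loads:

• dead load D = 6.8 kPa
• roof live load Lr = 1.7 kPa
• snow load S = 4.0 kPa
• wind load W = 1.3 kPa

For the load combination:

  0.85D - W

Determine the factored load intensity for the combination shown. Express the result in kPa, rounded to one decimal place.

0.85(6.8) - 1.0(1.3) = 4.5
q_u = 4.5 kPa.

4.5 kPa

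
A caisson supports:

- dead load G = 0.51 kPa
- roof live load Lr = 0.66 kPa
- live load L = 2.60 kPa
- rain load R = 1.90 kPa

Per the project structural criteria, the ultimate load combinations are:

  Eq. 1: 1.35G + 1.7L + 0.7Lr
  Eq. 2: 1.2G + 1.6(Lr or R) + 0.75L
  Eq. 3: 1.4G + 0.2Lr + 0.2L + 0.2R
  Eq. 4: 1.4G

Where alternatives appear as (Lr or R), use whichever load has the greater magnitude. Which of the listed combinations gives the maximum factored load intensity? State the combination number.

(Lr or R) → R = 1.90 kPa.
Eq. 1: 1.35(0.51) + 1.7(2.60) + 0.7(0.66) = 5.57
Eq. 2: 1.2(0.51) + 1.6(1.90) + 0.75(2.60) = 5.60
Eq. 3: 1.4(0.51) + 0.2(0.66) + 0.2(2.60) + 0.2(1.90) = 1.75
Eq. 4: 1.4(0.51) = 0.71
The largest value is 5.60 kPa from combination 2.

Combination 2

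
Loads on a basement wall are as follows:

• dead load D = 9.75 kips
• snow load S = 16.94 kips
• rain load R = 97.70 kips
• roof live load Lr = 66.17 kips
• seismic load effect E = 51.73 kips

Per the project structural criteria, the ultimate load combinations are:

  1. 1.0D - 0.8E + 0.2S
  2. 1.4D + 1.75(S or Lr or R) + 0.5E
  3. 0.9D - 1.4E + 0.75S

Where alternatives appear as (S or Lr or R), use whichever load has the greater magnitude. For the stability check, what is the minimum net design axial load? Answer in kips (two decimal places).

-50.94 kips

(S or Lr or R) → R = 97.70 kips.
1. 1.0(9.75) - 0.8(51.73) + 0.2(16.94) = -28.25
2. 1.4(9.75) + 1.75(97.70) + 0.5(51.73) = 210.49
3. 0.9(9.75) - 1.4(51.73) + 0.75(16.94) = -50.94
Combination 3 gives the minimum: -50.94 kips.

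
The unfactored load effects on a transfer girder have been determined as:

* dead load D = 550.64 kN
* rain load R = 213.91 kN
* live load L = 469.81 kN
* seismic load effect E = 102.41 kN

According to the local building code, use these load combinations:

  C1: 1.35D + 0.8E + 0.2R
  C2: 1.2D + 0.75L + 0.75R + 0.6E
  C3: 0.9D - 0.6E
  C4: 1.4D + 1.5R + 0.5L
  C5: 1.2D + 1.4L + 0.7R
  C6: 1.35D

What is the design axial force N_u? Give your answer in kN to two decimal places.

1468.24 kN

C1: 1.35(550.64) + 0.8(102.41) + 0.2(213.91) = 743.36 + 81.93 + 42.78 = 868.07
C2: 1.2(550.64) + 0.75(469.81) + 0.75(213.91) + 0.6(102.41) = 1235.00
C3: 0.9(550.64) - 0.6(102.41) = 495.58 - 61.45 = 434.13
C4: 1.4(550.64) + 1.5(213.91) + 0.5(469.81) = 1326.67
C5: 1.2(550.64) + 1.4(469.81) + 0.7(213.91) = 660.77 + 657.73 + 149.74 = 1468.24
C6: 1.35(550.64) = 743.36
Combination 5 governs: N_u = 1468.24 kN.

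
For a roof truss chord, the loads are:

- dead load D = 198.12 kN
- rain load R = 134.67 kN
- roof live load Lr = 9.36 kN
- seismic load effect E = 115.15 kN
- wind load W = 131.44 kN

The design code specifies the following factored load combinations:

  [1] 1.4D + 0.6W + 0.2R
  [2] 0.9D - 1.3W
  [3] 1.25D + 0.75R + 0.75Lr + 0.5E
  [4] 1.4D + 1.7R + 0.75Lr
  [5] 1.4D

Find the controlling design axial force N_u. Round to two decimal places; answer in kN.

[1] 1.4(198.12) + 0.6(131.44) + 0.2(134.67) = 383.17
[2] 0.9(198.12) - 1.3(131.44) = 178.31 - 170.87 = 7.44
[3] 1.25(198.12) + 0.75(134.67) + 0.75(9.36) + 0.5(115.15) = 247.65 + 101.00 + 7.02 + 57.58 = 413.25
[4] 1.4(198.12) + 1.7(134.67) + 0.75(9.36) = 277.37 + 228.94 + 7.02 = 513.33
[5] 1.4(198.12) = 277.37
Combination 4 governs: N_u = 513.33 kN.

513.33 kN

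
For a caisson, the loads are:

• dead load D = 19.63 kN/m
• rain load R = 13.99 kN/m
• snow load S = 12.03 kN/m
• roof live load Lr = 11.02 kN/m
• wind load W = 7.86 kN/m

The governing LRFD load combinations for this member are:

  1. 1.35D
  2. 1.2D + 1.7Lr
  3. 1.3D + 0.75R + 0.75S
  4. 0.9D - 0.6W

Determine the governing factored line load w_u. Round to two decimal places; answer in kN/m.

45.03 kN/m

1. 1.35(19.63) = 26.50
2. 1.2(19.63) + 1.7(11.02) = 23.56 + 18.73 = 42.29
3. 1.3(19.63) + 0.75(13.99) + 0.75(12.03) = 25.52 + 10.49 + 9.02 = 45.03
4. 0.9(19.63) - 0.6(7.86) = 17.67 - 4.72 = 12.95
Maximum is from combination 3.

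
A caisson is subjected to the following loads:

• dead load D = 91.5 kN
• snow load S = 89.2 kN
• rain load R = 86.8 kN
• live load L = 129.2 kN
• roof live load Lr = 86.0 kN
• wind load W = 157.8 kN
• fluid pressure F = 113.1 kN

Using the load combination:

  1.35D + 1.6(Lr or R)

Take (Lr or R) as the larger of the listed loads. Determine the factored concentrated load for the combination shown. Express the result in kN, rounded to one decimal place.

262.4 kN

(Lr or R) → R = 86.8 kN.
1.35(91.5) + 1.6(86.8) = 262.4
P_u = 262.4 kN.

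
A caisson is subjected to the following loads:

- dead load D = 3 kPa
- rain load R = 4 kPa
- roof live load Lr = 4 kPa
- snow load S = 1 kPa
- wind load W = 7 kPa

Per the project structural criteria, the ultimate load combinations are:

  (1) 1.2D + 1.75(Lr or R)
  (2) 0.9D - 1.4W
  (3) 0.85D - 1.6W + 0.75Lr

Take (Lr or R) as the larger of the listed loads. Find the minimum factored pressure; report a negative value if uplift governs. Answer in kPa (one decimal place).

-7.1 kPa

(Lr or R) → Lr = 4 kPa.
(1) 1.2(3) + 1.75(4) = 3.6 + 7.0 = 10.6
(2) 0.9(3) - 1.4(7) = 2.7 - 9.8 = -7.1
(3) 0.85(3) - 1.6(7) + 0.75(4) = -5.7
Combination 2 gives the minimum: -7.1 kPa.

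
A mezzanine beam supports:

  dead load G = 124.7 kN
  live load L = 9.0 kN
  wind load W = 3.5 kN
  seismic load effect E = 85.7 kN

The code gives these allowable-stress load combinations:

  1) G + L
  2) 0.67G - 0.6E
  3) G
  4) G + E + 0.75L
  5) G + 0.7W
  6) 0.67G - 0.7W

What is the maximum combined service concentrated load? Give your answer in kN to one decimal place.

1) 1.0(124.7) + 1.0(9.0) = 124.7 + 9.0 = 133.7
2) 0.67(124.7) - 0.6(85.7) = 83.5 - 51.4 = 32.1
3) 1.0(124.7) = 124.7
4) 1.0(124.7) + 1.0(85.7) + 0.75(9.0) = 124.7 + 85.7 + 6.8 = 217.2
5) 1.0(124.7) + 0.7(3.5) = 124.7 + 2.5 = 127.2
6) 0.67(124.7) - 0.7(3.5) = 81.1
The controlling combination is 4, giving 217.2 kN.

217.2 kN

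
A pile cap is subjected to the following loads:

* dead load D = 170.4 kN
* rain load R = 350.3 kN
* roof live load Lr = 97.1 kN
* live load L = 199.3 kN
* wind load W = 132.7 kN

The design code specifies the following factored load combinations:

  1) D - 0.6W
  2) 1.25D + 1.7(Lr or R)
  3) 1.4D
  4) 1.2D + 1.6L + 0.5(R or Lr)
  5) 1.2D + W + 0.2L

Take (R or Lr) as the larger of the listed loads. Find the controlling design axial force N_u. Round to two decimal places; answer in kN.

808.51 kN

(Lr or R) → R = 350.3 kN; (R or Lr) → R = 350.3 kN.
1) 1.0(170.4) - 0.6(132.7) = 90.78
2) 1.25(170.4) + 1.7(350.3) = 808.51
3) 1.4(170.4) = 238.56
4) 1.2(170.4) + 1.6(199.3) + 0.5(350.3) = 698.51
5) 1.2(170.4) + 1.0(132.7) + 0.2(199.3) = 377.04
The controlling combination is 2, giving 808.51 kN.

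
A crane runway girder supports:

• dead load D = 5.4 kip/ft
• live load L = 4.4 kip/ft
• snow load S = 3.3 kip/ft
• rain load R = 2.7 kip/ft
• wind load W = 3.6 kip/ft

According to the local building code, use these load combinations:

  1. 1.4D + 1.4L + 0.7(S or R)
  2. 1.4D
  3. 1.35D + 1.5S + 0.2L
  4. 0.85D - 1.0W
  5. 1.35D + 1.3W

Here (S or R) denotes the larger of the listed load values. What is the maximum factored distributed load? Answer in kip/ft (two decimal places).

(S or R) → S = 3.3 kip/ft.
1. 1.4(5.4) + 1.4(4.4) + 0.7(3.3) = 7.56 + 6.16 + 2.31 = 16.03
2. 1.4(5.4) = 7.56
3. 1.35(5.4) + 1.5(3.3) + 0.2(4.4) = 7.29 + 4.95 + 0.88 = 13.12
4. 0.85(5.4) - 1.0(3.6) = 4.59 - 3.60 = 0.99
5. 1.35(5.4) + 1.3(3.6) = 7.29 + 4.68 = 11.97
Maximum is from combination 1.

16.03 kip/ft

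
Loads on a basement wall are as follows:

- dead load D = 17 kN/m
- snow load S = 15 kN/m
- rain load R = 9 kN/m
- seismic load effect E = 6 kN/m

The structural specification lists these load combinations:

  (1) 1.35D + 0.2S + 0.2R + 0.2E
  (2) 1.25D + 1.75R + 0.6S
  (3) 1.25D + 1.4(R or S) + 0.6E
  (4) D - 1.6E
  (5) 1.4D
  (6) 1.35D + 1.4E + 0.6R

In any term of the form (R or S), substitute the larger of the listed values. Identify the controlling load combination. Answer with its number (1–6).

(R or S) → S = 15 kN/m.
(1) 1.35(17) + 0.2(15) + 0.2(9) + 0.2(6) = 28.95
(2) 1.25(17) + 1.75(9) + 0.6(15) = 46.00
(3) 1.25(17) + 1.4(15) + 0.6(6) = 45.85
(4) 1.0(17) - 1.6(6) = 7.40
(5) 1.4(17) = 23.80
(6) 1.35(17) + 1.4(6) + 0.6(9) = 36.75
The largest value is 46.00 kN/m from combination 2.

Combination 2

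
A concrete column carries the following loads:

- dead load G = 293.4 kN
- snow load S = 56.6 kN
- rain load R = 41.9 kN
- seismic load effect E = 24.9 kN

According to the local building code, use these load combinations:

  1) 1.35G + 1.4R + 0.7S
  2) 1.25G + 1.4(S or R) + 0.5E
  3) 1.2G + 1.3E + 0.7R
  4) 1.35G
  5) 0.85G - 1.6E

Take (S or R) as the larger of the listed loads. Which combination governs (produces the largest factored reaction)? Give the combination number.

(S or R) → S = 56.6 kN.
1) 1.35(293.4) + 1.4(41.9) + 0.7(56.6) = 494.37
2) 1.25(293.4) + 1.4(56.6) + 0.5(24.9) = 458.44
3) 1.2(293.4) + 1.3(24.9) + 0.7(41.9) = 413.78
4) 1.35(293.4) = 396.09
5) 0.85(293.4) - 1.6(24.9) = 209.55
The largest value is 494.37 kN from combination 1.

Combination 1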